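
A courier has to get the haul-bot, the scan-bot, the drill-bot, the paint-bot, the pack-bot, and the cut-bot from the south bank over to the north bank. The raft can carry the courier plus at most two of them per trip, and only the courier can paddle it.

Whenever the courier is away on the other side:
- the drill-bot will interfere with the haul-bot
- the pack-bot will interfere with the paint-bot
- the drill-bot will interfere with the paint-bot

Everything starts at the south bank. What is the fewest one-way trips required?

5

Counting alone: the courier can take at most 2 across per trip to the north bank, so moving all 6 needs at least 3 loaded trips out, with a return between consecutive ones — at least 5 crossings.
The plan below uses exactly 5 crossings, so it is optimal:
1. Courier goes to the north bank with the haul-bot and the paint-bot.  [the south bank: the cut-bot, the drill-bot, the pack-bot, the scan-bot | the north bank: the haul-bot, the paint-bot]
2. Courier goes back to the south bank alone.  [the south bank: the cut-bot, the drill-bot, the pack-bot, the scan-bot | the north bank: the haul-bot, the paint-bot]
3. Courier goes to the north bank with the cut-bot and the scan-bot.  [the south bank: the drill-bot, the pack-bot | the north bank: the cut-bot, the haul-bot, the paint-bot, the scan-bot]
4. Courier goes back to the south bank alone.  [the south bank: the drill-bot, the pack-bot | the north bank: the cut-bot, the haul-bot, the paint-bot, the scan-bot]
5. Courier goes to the north bank with the drill-bot and the pack-bot.  [the south bank: — | the north bank: the cut-bot, the drill-bot, the haul-bot, the pack-bot, the paint-bot, the scan-bot]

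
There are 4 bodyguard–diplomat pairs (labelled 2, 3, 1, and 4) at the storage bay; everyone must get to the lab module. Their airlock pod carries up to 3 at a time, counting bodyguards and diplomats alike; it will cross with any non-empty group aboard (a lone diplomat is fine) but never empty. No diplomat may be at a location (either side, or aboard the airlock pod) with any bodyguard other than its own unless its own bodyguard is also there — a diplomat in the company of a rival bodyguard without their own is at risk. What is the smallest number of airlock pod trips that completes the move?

9

Counting alone: each trip to the lab module takes at most 3 across and each return brings at least 1 back, so after t trips out (and t−1 returns) at most 3t − (t−1) of the 8 are across; that first reaches 8 at t = 4, so at least 7 crossings are needed.
The safety rule pushes this higher. Following every safe sequence of crossings, the most of the 8 that can be at the lab module as the airlock pod arrives there on crossing 7 is 7 — never all 8.
So no plan with fewer than 9 crossings exists, and this one achieves 9:
1. bodyguard 2 and diplomat 2 cross → the lab module.
2. bodyguard 2 crosses ← the storage bay.
3. bodyguard 2, bodyguard 3, and diplomat 3 cross → the lab module.
4. bodyguard 2 and diplomat 2 cross ← the storage bay.
5. bodyguard 1, bodyguard 2, and bodyguard 4 cross → the lab module.
6. diplomat 3 crosses ← the storage bay.
7. diplomat 2 and diplomat 3 cross → the lab module.
8. diplomat 2 crosses ← the storage bay.
9. diplomat 1, diplomat 2, and diplomat 4 cross → the lab module.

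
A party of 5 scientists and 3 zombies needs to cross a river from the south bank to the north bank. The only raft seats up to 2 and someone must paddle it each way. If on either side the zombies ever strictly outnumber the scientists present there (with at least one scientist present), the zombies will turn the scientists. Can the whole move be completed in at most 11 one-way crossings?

No

Counting alone: each trip to the north bank takes at most 2 across and each return brings at least 1 back, so after t trips out (and t−1 returns) at most 2t − (t−1) of the 8 are across; that first reaches 8 at t = 7, so at least 13 crossings are needed.
Since 11 < 13, 11 crossings cannot be enough. (The shortest complete plan in fact takes 13:)
1. 2 zombies → the north bank.  (the south bank: 5S 1Z; the north bank: 0S 2Z)
2. 1 zombie ← the south bank.  (the south bank: 5S 2Z; the north bank: 0S 1Z)
3. 2 zombies → the north bank.  (the south bank: 5S 0Z; the north bank: 0S 3Z)
4. 1 zombie ← the south bank.  (the south bank: 5S 1Z; the north bank: 0S 2Z)
5. 2 scientists → the north bank.  (the south bank: 3S 1Z; the north bank: 2S 2Z)
6. 1 zombie ← the south bank.  (the south bank: 3S 2Z; the north bank: 2S 1Z)
7. 1 scientist and 1 zombie → the north bank.  (the south bank: 2S 1Z; the north bank: 3S 2Z)
8. 1 zombie ← the south bank.  (the south bank: 2S 2Z; the north bank: 3S 1Z)
9. 2 zombies → the north bank.  (the south bank: 2S 0Z; the north bank: 3S 3Z)
10. 1 zombie ← the south bank.  (the south bank: 2S 1Z; the north bank: 3S 2Z)
11. 1 scientist and 1 zombie → the north bank.  (the south bank: 1S 0Z; the north bank: 4S 3Z)
12. 1 zombie ← the south bank.  (the south bank: 1S 1Z; the north bank: 4S 2Z)
13. 1 scientist and 1 zombie → the north bank.  (the south bank: 0S 0Z; the north bank: 5S 3Z)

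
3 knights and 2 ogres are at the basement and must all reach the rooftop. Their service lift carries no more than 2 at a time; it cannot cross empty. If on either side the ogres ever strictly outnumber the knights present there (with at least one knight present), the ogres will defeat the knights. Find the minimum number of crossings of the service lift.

Counting alone: each trip to the rooftop takes at most 2 across and each return brings at least 1 back, so after t trips out (and t−1 returns) at most 2t − (t−1) of the 5 are across; that first reaches 5 at t = 4, so at least 7 crossings are needed.
The plan below uses exactly 7 crossings, so it is optimal:
1. 2 ogres → the rooftop.  (the basement: 3K 0O; the rooftop: 0K 2O)
2. 1 ogre ← the basement.  (the basement: 3K 1O; the rooftop: 0K 1O)
3. 2 knights → the rooftop.  (the basement: 1K 1O; the rooftop: 2K 1O)
4. 1 knight ← the basement.  (the basement: 2K 1O; the rooftop: 1K 1O)
5. 1 knight and 1 ogre → the rooftop.  (the basement: 1K 0O; the rooftop: 2K 2O)
6. 1 ogre ← the basement.  (the basement: 1K 1O; the rooftop: 2K 1O)
7. 1 knight and 1 ogre → the rooftop.  (the basement: 0K 0O; the rooftop: 3K 2O)

7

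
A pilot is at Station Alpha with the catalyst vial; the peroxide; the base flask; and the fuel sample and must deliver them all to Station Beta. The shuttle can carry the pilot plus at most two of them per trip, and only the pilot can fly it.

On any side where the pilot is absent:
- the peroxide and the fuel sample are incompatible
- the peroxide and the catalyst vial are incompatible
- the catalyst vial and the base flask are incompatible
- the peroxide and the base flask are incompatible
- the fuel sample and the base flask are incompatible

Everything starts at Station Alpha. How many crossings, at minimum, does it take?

Counting alone: the pilot can take at most 2 across per trip to Station Beta, so moving all 4 needs at least 2 loaded trips out, with a return between consecutive ones — at least 3 crossings.
The safety rule pushes this higher. Following every safe sequence of crossings, the most of the 4 that can be at Station Beta as the shuttle arrives there on crossing 3 is 3 — never all 4.
So no plan with fewer than 5 crossings exists, and this one achieves 5:
1. Pilot goes to Station Beta with the base flask and the peroxide.
2. Pilot goes back to Station Alpha with the peroxide.
3. Pilot goes to Station Beta with the catalyst vial and the fuel sample.
4. Pilot goes back to Station Alpha with the base flask.
5. Pilot goes to Station Beta with the base flask and the peroxide.

5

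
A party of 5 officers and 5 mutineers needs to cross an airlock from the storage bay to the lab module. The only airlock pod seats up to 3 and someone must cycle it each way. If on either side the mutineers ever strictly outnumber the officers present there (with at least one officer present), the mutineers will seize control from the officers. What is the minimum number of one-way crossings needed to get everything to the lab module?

11

Counting alone: each trip to the lab module takes at most 3 across and each return brings at least 1 back, so after t trips out (and t−1 returns) at most 3t − (t−1) of the 10 are across; that first reaches 10 at t = 5, so at least 9 crossings are needed.
The safety rule pushes this higher. Following every safe sequence of crossings, the most of the 10 that can be at the lab module as the airlock pod arrives there on crossing 9 is 9 — never all 10.
So no plan with fewer than 11 crossings exists, and this one achieves 11:
1. 2 mutineers → the lab module.  (the storage bay: 5O 3M; the lab module: 0O 2M)
2. 1 mutineer ← the storage bay.  (the storage bay: 5O 4M; the lab module: 0O 1M)
3. 3 mutineers → the lab module.  (the storage bay: 5O 1M; the lab module: 0O 4M)
4. 1 mutineer ← the storage bay.  (the storage bay: 5O 2M; the lab module: 0O 3M)
5. 3 officers → the lab module.  (the storage bay: 2O 2M; the lab module: 3O 3M)
6. 1 officer and 1 mutineer ← the storage bay.  (the storage bay: 3O 3M; the lab module: 2O 2M)
7. 3 officers → the lab module.  (the storage bay: 0O 3M; the lab module: 5O 2M)
8. 1 mutineer ← the storage bay.  (the storage bay: 0O 4M; the lab module: 5O 1M)
9. 2 mutineers → the lab module.  (the storage bay: 0O 2M; the lab module: 5O 3M)
10. 1 mutineer ← the storage bay.  (the storage bay: 0O 3M; the lab module: 5O 2M)
11. 3 mutineers → the lab module.  (the storage bay: 0O 0M; the lab module: 5O 5M)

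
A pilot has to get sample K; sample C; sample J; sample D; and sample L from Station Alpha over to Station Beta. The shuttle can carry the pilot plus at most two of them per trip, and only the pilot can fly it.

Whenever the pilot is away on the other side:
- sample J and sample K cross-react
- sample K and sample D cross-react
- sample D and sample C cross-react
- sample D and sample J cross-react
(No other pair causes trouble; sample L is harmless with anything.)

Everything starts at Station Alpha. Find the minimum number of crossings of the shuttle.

Counting alone: the pilot can take at most 2 across per trip to Station Beta, so moving all 5 needs at least 3 loaded trips out, with a return between consecutive ones — at least 5 crossings.
The safety rule pushes this higher. Following every safe sequence of crossings, the most of the 5 that can be at Station Beta as the shuttle arrives there on crossing 5 is 4 — never all 5.
So no plan with fewer than 7 crossings exists, and this one achieves 7:
1. Pilot goes to Station Beta with sample D and sample K.  [Station Alpha: sample C, sample J, sample L | Station Beta: sample D, sample K]
2. Pilot goes back to Station Alpha with sample K.  [Station Alpha: sample C, sample J, sample K, sample L | Station Beta: sample D]
3. Pilot goes to Station Beta with sample C and sample K.  [Station Alpha: sample J, sample L | Station Beta: sample C, sample D, sample K]
4. Pilot goes back to Station Alpha with sample D.  [Station Alpha: sample D, sample J, sample L | Station Beta: sample C, sample K]
5. Pilot goes to Station Beta with sample J and sample L.  [Station Alpha: sample D | Station Beta: sample C, sample J, sample K, sample L]
6. Pilot goes back to Station Alpha with sample K.  [Station Alpha: sample D, sample K | Station Beta: sample C, sample J, sample L]
7. Pilot goes to Station Beta with sample D and sample K.  [Station Alpha: — | Station Beta: sample C, sample D, sample J, sample K, sample L]

7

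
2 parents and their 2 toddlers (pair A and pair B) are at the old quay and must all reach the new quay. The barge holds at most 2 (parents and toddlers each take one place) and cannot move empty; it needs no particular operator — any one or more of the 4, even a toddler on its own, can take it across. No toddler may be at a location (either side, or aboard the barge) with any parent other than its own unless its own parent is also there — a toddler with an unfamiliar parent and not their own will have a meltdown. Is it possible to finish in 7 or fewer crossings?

Yes — this plan uses 5 crossings (≤ 7):
1. parent A and toddler A cross → the new quay.
2. parent A crosses ← the old quay.
3. parent A and parent B cross → the new quay.
4. parent B crosses ← the old quay.
5. parent B and toddler B cross → the new quay.

Yes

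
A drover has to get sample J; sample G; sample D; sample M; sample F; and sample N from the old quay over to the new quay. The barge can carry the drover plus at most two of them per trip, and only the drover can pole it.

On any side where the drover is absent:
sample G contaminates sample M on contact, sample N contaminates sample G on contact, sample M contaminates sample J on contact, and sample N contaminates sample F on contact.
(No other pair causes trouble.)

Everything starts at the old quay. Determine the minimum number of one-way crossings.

Counting alone: the drover can take at most 2 across per trip to the new quay, so moving all 6 needs at least 3 loaded trips out, with a return between consecutive ones — at least 5 crossings.
The safety rule pushes this higher. Following every safe sequence of crossings, the most of the 6 that can be at the new quay as the barge arrives there on crossing 5 is 5 — never all 6.
So no plan with fewer than 7 crossings exists, and this one achieves 7:
1. Drover goes to the new quay with sample M and sample N.  [the old quay: sample D, sample F, sample G, sample J | the new quay: sample M, sample N]
2. Drover goes back to the old quay alone.  [the old quay: sample D, sample F, sample G, sample J | the new quay: sample M, sample N]
3. Drover goes to the new quay with sample G and sample J.  [the old quay: sample D, sample F | the new quay: sample G, sample J, sample M, sample N]
4. Drover goes back to the old quay with sample M and sample N.  [the old quay: sample D, sample F, sample M, sample N | the new quay: sample G, sample J]
5. Drover goes to the new quay with sample D and sample F.  [the old quay: sample M, sample N | the new quay: sample D, sample F, sample G, sample J]
6. Drover goes back to the old quay alone.  [the old quay: sample M, sample N | the new quay: sample D, sample F, sample G, sample J]
7. Drover goes to the new quay with sample M and sample N.  [the old quay: — | the new quay: sample D, sample F, sample G, sample J, sample M, sample N]

7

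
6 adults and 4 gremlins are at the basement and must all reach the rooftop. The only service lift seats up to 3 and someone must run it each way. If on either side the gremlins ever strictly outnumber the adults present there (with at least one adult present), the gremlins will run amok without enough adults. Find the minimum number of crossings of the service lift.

9

Counting alone: each trip to the rooftop takes at most 3 across and each return brings at least 1 back, so after t trips out (and t−1 returns) at most 3t − (t−1) of the 10 are across; that first reaches 10 at t = 5, so at least 9 crossings are needed.
The plan below uses exactly 9 crossings, so it is optimal:
1. 2 gremlins → the rooftop.  (the basement: 6A 2G; the rooftop: 0A 2G)
2. 1 gremlin ← the basement.  (the basement: 6A 3G; the rooftop: 0A 1G)
3. 3 gremlins → the rooftop.  (the basement: 6A 0G; the rooftop: 0A 4G)
4. 1 gremlin ← the basement.  (the basement: 6A 1G; the rooftop: 0A 3G)
5. 3 adults → the rooftop.  (the basement: 3A 1G; the rooftop: 3A 3G)
6. 1 gremlin ← the basement.  (the basement: 3A 2G; the rooftop: 3A 2G)
7. 1 adult and 2 gremlins → the rooftop.  (the basement: 2A 0G; the rooftop: 4A 4G)
8. 1 gremlin ← the basement.  (the basement: 2A 1G; the rooftop: 4A 3G)
9. 2 adults and 1 gremlin → the rooftop.  (the basement: 0A 0G; the rooftop: 6A 4G)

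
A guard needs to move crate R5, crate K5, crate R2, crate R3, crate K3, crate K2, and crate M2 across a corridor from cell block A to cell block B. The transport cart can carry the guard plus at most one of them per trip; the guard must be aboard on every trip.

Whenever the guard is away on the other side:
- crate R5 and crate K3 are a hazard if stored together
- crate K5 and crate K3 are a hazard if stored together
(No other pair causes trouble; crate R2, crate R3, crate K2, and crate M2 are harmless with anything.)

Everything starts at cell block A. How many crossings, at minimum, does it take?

Counting alone: the guard can take at most 1 across per trip to cell block B, so moving all 7 needs at least 7 loaded trips out, with a return between consecutive ones — at least 13 crossings.
The safety rule pushes this higher. Following every safe sequence of crossings, the most of the 7 that can be at cell block B as the transport cart arrives there on crossing 13 is 6 — never all 7.
So no plan with fewer than 15 crossings exists, and this one achieves 15:
1. Guard goes to cell block B with crate K3.
2. Guard goes back to cell block A alone.
3. Guard goes to cell block B with crate R5.
4. Guard goes back to cell block A with crate K3.
5. Guard goes to cell block B with crate K5.
6. Guard goes back to cell block A alone.
7. Guard goes to cell block B with crate R2.
8. Guard goes back to cell block A alone.
9. Guard goes to cell block B with crate R3.
10. Guard goes back to cell block A alone.
11. Guard goes to cell block B with crate K2.
12. Guard goes back to cell block A alone.
13. Guard goes to cell block B with crate M2.
14. Guard goes back to cell block A alone.
15. Guard goes to cell block B with crate K3.

15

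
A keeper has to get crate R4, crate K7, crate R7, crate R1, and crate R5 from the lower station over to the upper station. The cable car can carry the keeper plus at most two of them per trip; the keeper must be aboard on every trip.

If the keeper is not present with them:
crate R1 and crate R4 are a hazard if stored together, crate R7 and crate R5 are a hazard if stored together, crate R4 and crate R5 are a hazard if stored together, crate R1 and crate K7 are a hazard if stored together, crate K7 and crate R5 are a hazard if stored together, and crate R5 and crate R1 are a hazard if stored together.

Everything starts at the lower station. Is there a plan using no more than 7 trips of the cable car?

Yes

Yes — this plan uses 7 crossings (≤ 7):
1. Keeper goes to the upper station with crate R1 and crate R5.  [the lower station: crate K7, crate R4, crate R7 | the upper station: crate R1, crate R5]
2. Keeper goes back to the lower station with crate R1.  [the lower station: crate K7, crate R1, crate R4, crate R7 | the upper station: crate R5]
3. Keeper goes to the upper station with crate K7 and crate R4.  [the lower station: crate R1, crate R7 | the upper station: crate K7, crate R4, crate R5]
4. Keeper goes back to the lower station with crate R5.  [the lower station: crate R1, crate R5, crate R7 | the upper station: crate K7, crate R4]
5. Keeper goes to the upper station with crate R1 and crate R7.  [the lower station: crate R5 | the upper station: crate K7, crate R1, crate R4, crate R7]
6. Keeper goes back to the lower station with crate R1.  [the lower station: crate R1, crate R5 | the upper station: crate K7, crate R4, crate R7]
7. Keeper goes to the upper station with crate R1 and crate R5.  [the lower station: — | the upper station: crate K7, crate R1, crate R4, crate R5, crate R7]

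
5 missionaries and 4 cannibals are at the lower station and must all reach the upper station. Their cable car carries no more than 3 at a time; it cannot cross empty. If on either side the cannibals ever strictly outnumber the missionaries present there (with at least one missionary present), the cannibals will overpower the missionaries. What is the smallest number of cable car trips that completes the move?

7

Counting alone: each trip to the upper station takes at most 3 across and each return brings at least 1 back, so after t trips out (and t−1 returns) at most 3t − (t−1) of the 9 are across; that first reaches 9 at t = 4, so at least 7 crossings are needed.
The plan below uses exactly 7 crossings, so it is optimal:
1. 3 cannibals → the upper station.  (the lower station: 5M 1C; the upper station: 0M 3C)
2. 1 cannibal ← the lower station.  (the lower station: 5M 2C; the upper station: 0M 2C)
3. 3 missionaries → the upper station.  (the lower station: 2M 2C; the upper station: 3M 2C)
4. 1 missionary ← the lower station.  (the lower station: 3M 2C; the upper station: 2M 2C)
5. 2 missionaries and 1 cannibal → the upper station.  (the lower station: 1M 1C; the upper station: 4M 3C)
6. 1 missionary ← the lower station.  (the lower station: 2M 1C; the upper station: 3M 3C)
7. 2 missionaries and 1 cannibal → the upper station.  (the lower station: 0M 0C; the upper station: 5M 4C)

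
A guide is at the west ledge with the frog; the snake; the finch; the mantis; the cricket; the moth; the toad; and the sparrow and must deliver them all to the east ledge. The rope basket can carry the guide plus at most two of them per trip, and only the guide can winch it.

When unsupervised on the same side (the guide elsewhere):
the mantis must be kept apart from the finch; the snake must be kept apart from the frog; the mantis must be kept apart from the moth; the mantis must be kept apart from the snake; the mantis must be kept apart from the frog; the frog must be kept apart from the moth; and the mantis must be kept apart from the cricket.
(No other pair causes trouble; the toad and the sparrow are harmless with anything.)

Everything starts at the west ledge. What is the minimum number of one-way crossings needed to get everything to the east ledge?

Counting alone: the guide can take at most 2 across per trip to the east ledge, so moving all 8 needs at least 4 loaded trips out, with a return between consecutive ones — at least 7 crossings.
The safety rule pushes this higher. Following every safe sequence of crossings, the most of the 8 that can be at the east ledge as the rope basket arrives there on crossings 7, 9, 11 is 5, 6, 7 respectively — never all 8.
So no plan with fewer than 13 crossings exists, and this one achieves 13:
1. Guide goes to the east ledge with the frog and the mantis.  [the west ledge: the cricket, the finch, the moth, the snake, the sparrow, the toad | the east ledge: the frog, the mantis]
2. Guide goes back to the west ledge with the frog.  [the west ledge: the cricket, the finch, the frog, the moth, the snake, the sparrow, the toad | the east ledge: the mantis]
3. Guide goes to the east ledge with the finch and the frog.  [the west ledge: the cricket, the moth, the snake, the sparrow, the toad | the east ledge: the finch, the frog, the mantis]
4. Guide goes back to the west ledge with the mantis.  [the west ledge: the cricket, the mantis, the moth, the snake, the sparrow, the toad | the east ledge: the finch, the frog]
5. Guide goes to the east ledge with the cricket and the mantis.  [the west ledge: the moth, the snake, the sparrow, the toad | the east ledge: the cricket, the finch, the frog, the mantis]
6. Guide goes back to the west ledge with the mantis.  [the west ledge: the mantis, the moth, the snake, the sparrow, the toad | the east ledge: the cricket, the finch, the frog]
7. Guide goes to the east ledge with the moth and the snake.  [the west ledge: the mantis, the sparrow, the toad | the east ledge: the cricket, the finch, the frog, the moth, the snake]
8. Guide goes back to the west ledge with the frog.  [the west ledge: the frog, the mantis, the sparrow, the toad | the east ledge: the cricket, the finch, the moth, the snake]
9. Guide goes to the east ledge with the frog and the toad.  [the west ledge: the mantis, the sparrow | the east ledge: the cricket, the finch, the frog, the moth, the snake, the toad]
10. Guide goes back to the west ledge with the frog.  [the west ledge: the frog, the mantis, the sparrow | the east ledge: the cricket, the finch, the moth, the snake, the toad]
11. Guide goes to the east ledge with the frog and the sparrow.  [the west ledge: the mantis | the east ledge: the cricket, the finch, the frog, the moth, the snake, the sparrow, the toad]
12. Guide goes back to the west ledge with the frog.  [the west ledge: the frog, the mantis | the east ledge: the cricket, the finch, the moth, the snake, the sparrow, the toad]
13. Guide goes to the east ledge with the frog and the mantis.  [the west ledge: — | the east ledge: the cricket, the finch, the frog, the mantis, the moth, the snake, the sparrow, the toad]

13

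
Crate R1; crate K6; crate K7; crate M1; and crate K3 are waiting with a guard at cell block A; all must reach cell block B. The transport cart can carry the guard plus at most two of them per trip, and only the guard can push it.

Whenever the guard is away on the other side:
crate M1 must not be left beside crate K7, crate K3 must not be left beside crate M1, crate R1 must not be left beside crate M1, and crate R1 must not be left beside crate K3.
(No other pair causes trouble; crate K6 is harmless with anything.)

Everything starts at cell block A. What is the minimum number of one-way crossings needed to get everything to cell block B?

7

Counting alone: the guard can take at most 2 across per trip to cell block B, so moving all 5 needs at least 3 loaded trips out, with a return between consecutive ones — at least 5 crossings.
The safety rule pushes this higher. Following every safe sequence of crossings, the most of the 5 that can be at cell block B as the transport cart arrives there on crossing 5 is 4 — never all 5.
So no plan with fewer than 7 crossings exists, and this one achieves 7:
1. Guard goes to cell block B with crate M1 and crate R1.  [cell block A: crate K3, crate K6, crate K7 | cell block B: crate M1, crate R1]
2. Guard goes back to cell block A with crate R1.  [cell block A: crate K3, crate K6, crate K7, crate R1 | cell block B: crate M1]
3. Guard goes to cell block B with crate K6 and crate R1.  [cell block A: crate K3, crate K7 | cell block B: crate K6, crate M1, crate R1]
4. Guard goes back to cell block A with crate R1.  [cell block A: crate K3, crate K7, crate R1 | cell block B: crate K6, crate M1]
5. Guard goes to cell block B with crate K7 and crate R1.  [cell block A: crate K3 | cell block B: crate K6, crate K7, crate M1, crate R1]
6. Guard goes back to cell block A with crate M1.  [cell block A: crate K3, crate M1 | cell block B: crate K6, crate K7, crate R1]
7. Guard goes to cell block B with crate K3 and crate M1.  [cell block A: — | cell block B: crate K3, crate K6, crate K7, crate M1, crate R1]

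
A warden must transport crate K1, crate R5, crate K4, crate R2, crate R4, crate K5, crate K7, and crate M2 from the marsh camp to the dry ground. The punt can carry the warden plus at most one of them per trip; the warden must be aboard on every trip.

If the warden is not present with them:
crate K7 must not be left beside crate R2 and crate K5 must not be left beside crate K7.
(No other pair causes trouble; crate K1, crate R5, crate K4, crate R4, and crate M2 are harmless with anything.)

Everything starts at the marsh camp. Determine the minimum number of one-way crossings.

17

Counting alone: the warden can take at most 1 across per trip to the dry ground, so moving all 8 needs at least 8 loaded trips out, with a return between consecutive ones — at least 15 crossings.
The safety rule pushes this higher. Following every safe sequence of crossings, the most of the 8 that can be at the dry ground as the punt arrives there on crossing 15 is 7 — never all 8.
So no plan with fewer than 17 crossings exists, and this one achieves 17:
1. Warden goes to the dry ground with crate K7.  [the marsh camp: crate K1, crate K4, crate K5, crate M2, crate R2, crate R4, crate R5 | the dry ground: crate K7]
2. Warden goes back to the marsh camp alone.  [the marsh camp: crate K1, crate K4, crate K5, crate M2, crate R2, crate R4, crate R5 | the dry ground: crate K7]
3. Warden goes to the dry ground with crate K1.  [the marsh camp: crate K4, crate K5, crate M2, crate R2, crate R4, crate R5 | the dry ground: crate K1, crate K7]
4. Warden goes back to the marsh camp alone.  [the marsh camp: crate K4, crate K5, crate M2, crate R2, crate R4, crate R5 | the dry ground: crate K1, crate K7]
5. Warden goes to the dry ground with crate R5.  [the marsh camp: crate K4, crate K5, crate M2, crate R2, crate R4 | the dry ground: crate K1, crate K7, crate R5]
6. Warden goes back to the marsh camp alone.  [the marsh camp: crate K4, crate K5, crate M2, crate R2, crate R4 | the dry ground: crate K1, crate K7, crate R5]
7. Warden goes to the dry ground with crate K4.  [the marsh camp: crate K5, crate M2, crate R2, crate R4 | the dry ground: crate K1, crate K4, crate K7, crate R5]
8. Warden goes back to the marsh camp alone.  [the marsh camp: crate K5, crate M2, crate R2, crate R4 | the dry ground: crate K1, crate K4, crate K7, crate R5]
9. Warden goes to the dry ground with crate R2.  [the marsh camp: crate K5, crate M2, crate R4 | the dry ground: crate K1, crate K4, crate K7, crate R2, crate R5]
10. Warden goes back to the marsh camp with crate K7.  [the marsh camp: crate K5, crate K7, crate M2, crate R4 | the dry ground: crate K1, crate K4, crate R2, crate R5]
11. Warden goes to the dry ground with crate K5.  [the marsh camp: crate K7, crate M2, crate R4 | the dry ground: crate K1, crate K4, crate K5, crate R2, crate R5]
12. Warden goes back to the marsh camp alone.  [the marsh camp: crate K7, crate M2, crate R4 | the dry ground: crate K1, crate K4, crate K5, crate R2, crate R5]
13. Warden goes to the dry ground with crate R4.  [the marsh camp: crate K7, crate M2 | the dry ground: crate K1, crate K4, crate K5, crate R2, crate R4, crate R5]
14. Warden goes back to the marsh camp alone.  [the marsh camp: crate K7, crate M2 | the dry ground: crate K1, crate K4, crate K5, crate R2, crate R4, crate R5]
15. Warden goes to the dry ground with crate M2.  [the marsh camp: crate K7 | the dry ground: crate K1, crate K4, crate K5, crate M2, crate R2, crate R4, crate R5]
16. Warden goes back to the marsh camp alone.  [the marsh camp: crate K7 | the dry ground: crate K1, crate K4, crate K5, crate M2, crate R2, crate R4, crate R5]
17. Warden goes to the dry ground with crate K7.  [the marsh camp: — | the dry ground: crate K1, crate K4, crate K5, crate K7, crate M2, crate R2, crate R4, crate R5]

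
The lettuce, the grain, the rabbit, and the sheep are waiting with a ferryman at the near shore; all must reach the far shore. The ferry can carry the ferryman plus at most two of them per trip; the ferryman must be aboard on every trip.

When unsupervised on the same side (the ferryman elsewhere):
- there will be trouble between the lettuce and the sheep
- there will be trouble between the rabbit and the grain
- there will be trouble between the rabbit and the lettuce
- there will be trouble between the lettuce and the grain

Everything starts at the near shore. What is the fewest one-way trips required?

5

Counting alone: the ferryman can take at most 2 across per trip to the far shore, so moving all 4 needs at least 2 loaded trips out, with a return between consecutive ones — at least 3 crossings.
The safety rule pushes this higher. Following every safe sequence of crossings, the most of the 4 that can be at the far shore as the ferry arrives there on crossing 3 is 3 — never all 4.
So no plan with fewer than 5 crossings exists, and this one achieves 5:
1. Ferryman goes to the far shore with the grain and the lettuce.  [the near shore: the rabbit, the sheep | the far shore: the grain, the lettuce]
2. Ferryman goes back to the near shore with the lettuce.  [the near shore: the lettuce, the rabbit, the sheep | the far shore: the grain]
3. Ferryman goes to the far shore with the lettuce and the sheep.  [the near shore: the rabbit | the far shore: the grain, the lettuce, the sheep]
4. Ferryman goes back to the near shore with the lettuce.  [the near shore: the lettuce, the rabbit | the far shore: the grain, the sheep]
5. Ferryman goes to the far shore with the lettuce and the rabbit.  [the near shore: — | the far shore: the grain, the lettuce, the rabbit, the sheep]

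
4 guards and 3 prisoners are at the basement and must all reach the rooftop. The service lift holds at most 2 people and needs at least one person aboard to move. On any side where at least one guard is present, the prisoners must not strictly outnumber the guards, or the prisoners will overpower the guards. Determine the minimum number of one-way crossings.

11

Counting alone: each trip to the rooftop takes at most 2 across and each return brings at least 1 back, so after t trips out (and t−1 returns) at most 2t − (t−1) of the 7 are across; that first reaches 7 at t = 6, so at least 11 crossings are needed.
The plan below uses exactly 11 crossings, so it is optimal:
1. 2 prisoners → the rooftop.  (the basement: 4G 1P; the rooftop: 0G 2P)
2. 1 prisoner ← the basement.  (the basement: 4G 2P; the rooftop: 0G 1P)
3. 2 prisoners → the rooftop.  (the basement: 4G 0P; the rooftop: 0G 3P)
4. 1 prisoner ← the basement.  (the basement: 4G 1P; the rooftop: 0G 2P)
5. 2 guards → the rooftop.  (the basement: 2G 1P; the rooftop: 2G 2P)
6. 1 prisoner ← the basement.  (the basement: 2G 2P; the rooftop: 2G 1P)
7. 1 guard and 1 prisoner → the rooftop.  (the basement: 1G 1P; the rooftop: 3G 2P)
8. 1 guard ← the basement.  (the basement: 2G 1P; the rooftop: 2G 2P)
9. 1 guard and 1 prisoner → the rooftop.  (the basement: 1G 0P; the rooftop: 3G 3P)
10. 1 prisoner ← the basement.  (the basement: 1G 1P; the rooftop: 3G 2P)
11. 1 guard and 1 prisoner → the rooftop.  (the basement: 0G 0P; the rooftop: 4G 3P)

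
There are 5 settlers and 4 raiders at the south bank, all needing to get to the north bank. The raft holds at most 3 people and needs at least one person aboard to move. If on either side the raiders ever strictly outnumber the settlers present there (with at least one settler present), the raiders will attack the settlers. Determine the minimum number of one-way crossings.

7

Counting alone: each trip to the north bank takes at most 3 across and each return brings at least 1 back, so after t trips out (and t−1 returns) at most 3t − (t−1) of the 9 are across; that first reaches 9 at t = 4, so at least 7 crossings are needed.
The plan below uses exactly 7 crossings, so it is optimal:
1. 3 raiders → the north bank.  (the south bank: 5S 1R; the north bank: 0S 3R)
2. 1 raider ← the south bank.  (the south bank: 5S 2R; the north bank: 0S 2R)
3. 3 settlers → the north bank.  (the south bank: 2S 2R; the north bank: 3S 2R)
4. 1 settler ← the south bank.  (the south bank: 3S 2R; the north bank: 2S 2R)
5. 2 settlers and 1 raider → the north bank.  (the south bank: 1S 1R; the north bank: 4S 3R)
6. 1 settler ← the south bank.  (the south bank: 2S 1R; the north bank: 3S 3R)
7. 2 settlers and 1 raider → the north bank.  (the south bank: 0S 0R; the north bank: 5S 4R)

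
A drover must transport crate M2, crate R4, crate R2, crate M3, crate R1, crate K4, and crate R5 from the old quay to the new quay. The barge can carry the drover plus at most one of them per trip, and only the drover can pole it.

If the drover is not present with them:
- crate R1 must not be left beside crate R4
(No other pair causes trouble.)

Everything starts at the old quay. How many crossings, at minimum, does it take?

13

Counting alone: the drover can take at most 1 across per trip to the new quay, so moving all 7 needs at least 7 loaded trips out, with a return between consecutive ones — at least 13 crossings.
The plan below uses exactly 13 crossings, so it is optimal:
1. Drover goes to the new quay with crate R4.
2. Drover goes back to the old quay alone.
3. Drover goes to the new quay with crate M2.
4. Drover goes back to the old quay alone.
5. Drover goes to the new quay with crate R2.
6. Drover goes back to the old quay alone.
7. Drover goes to the new quay with crate M3.
8. Drover goes back to the old quay alone.
9. Drover goes to the new quay with crate K4.
10. Drover goes back to the old quay alone.
11. Drover goes to the new quay with crate R5.
12. Drover goes back to the old quay alone.
13. Drover goes to the new quay with crate R1.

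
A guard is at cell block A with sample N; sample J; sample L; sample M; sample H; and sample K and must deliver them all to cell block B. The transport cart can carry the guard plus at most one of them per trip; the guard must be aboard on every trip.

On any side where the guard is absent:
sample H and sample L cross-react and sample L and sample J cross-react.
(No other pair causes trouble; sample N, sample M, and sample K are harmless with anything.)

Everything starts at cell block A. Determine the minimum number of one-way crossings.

13

Counting alone: the guard can take at most 1 across per trip to cell block B, so moving all 6 needs at least 6 loaded trips out, with a return between consecutive ones — at least 11 crossings.
The safety rule pushes this higher. Following every safe sequence of crossings, the most of the 6 that can be at cell block B as the transport cart arrives there on crossing 11 is 5 — never all 6.
So no plan with fewer than 13 crossings exists, and this one achieves 13:
1. Guard goes to cell block B with sample L.  [cell block A: sample H, sample J, sample K, sample M, sample N | cell block B: sample L]
2. Guard goes back to cell block A alone.  [cell block A: sample H, sample J, sample K, sample M, sample N | cell block B: sample L]
3. Guard goes to cell block B with sample N.  [cell block A: sample H, sample J, sample K, sample M | cell block B: sample L, sample N]
4. Guard goes back to cell block A alone.  [cell block A: sample H, sample J, sample K, sample M | cell block B: sample L, sample N]
5. Guard goes to cell block B with sample J.  [cell block A: sample H, sample K, sample M | cell block B: sample J, sample L, sample N]
6. Guard goes back to cell block A with sample L.  [cell block A: sample H, sample K, sample L, sample M | cell block B: sample J, sample N]
7. Guard goes to cell block B with sample H.  [cell block A: sample K, sample L, sample M | cell block B: sample H, sample J, sample N]
8. Guard goes back to cell block A alone.  [cell block A: sample K, sample L, sample M | cell block B: sample H, sample J, sample N]
9. Guard goes to cell block B with sample M.  [cell block A: sample K, sample L | cell block B: sample H, sample J, sample M, sample N]
10. Guard goes back to cell block A alone.  [cell block A: sample K, sample L | cell block B: sample H, sample J, sample M, sample N]
11. Guard goes to cell block B with sample K.  [cell block A: sample L | cell block B: sample H, sample J, sample K, sample M, sample N]
12. Guard goes back to cell block A alone.  [cell block A: sample L | cell block B: sample H, sample J, sample K, sample M, sample N]
13. Guard goes to cell block B with sample L.  [cell block A: — | cell block B: sample H, sample J, sample K, sample L, sample M, sample N]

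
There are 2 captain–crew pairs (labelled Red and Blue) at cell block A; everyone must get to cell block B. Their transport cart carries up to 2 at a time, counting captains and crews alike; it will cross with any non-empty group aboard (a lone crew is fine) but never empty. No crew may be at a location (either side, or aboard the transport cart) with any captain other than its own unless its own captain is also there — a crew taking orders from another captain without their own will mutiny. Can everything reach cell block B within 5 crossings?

Yes

Yes — this plan uses 5 crossings (≤ 5):
1. captain Red and crew Red cross → cell block B.
2. captain Red crosses ← cell block A.
3. captain Blue and captain Red cross → cell block B.
4. captain Blue crosses ← cell block A.
5. captain Blue and crew Blue cross → cell block B.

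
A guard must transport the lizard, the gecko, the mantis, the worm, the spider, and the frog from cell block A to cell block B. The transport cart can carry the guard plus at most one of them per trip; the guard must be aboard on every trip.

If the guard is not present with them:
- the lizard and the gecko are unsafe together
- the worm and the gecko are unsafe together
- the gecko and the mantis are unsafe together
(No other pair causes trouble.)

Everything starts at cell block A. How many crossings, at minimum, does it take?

impossible

Following every safe sequence of crossings from the start, the most of the 6 that can be at cell block B as the transport cart arrives there on crossings 1, 3, 5, 7 is 1, 2, 3, 4 respectively; the best ever achieved is 4 of 6.
From crossing 9 on, no configuration arises that was not already reachable earlier: only 36 distinct safe configurations (who is on which side, and where the transport cart is) can ever be reached, none of them has everyone across, and every continuation just revisits them. So no valid plan exists.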